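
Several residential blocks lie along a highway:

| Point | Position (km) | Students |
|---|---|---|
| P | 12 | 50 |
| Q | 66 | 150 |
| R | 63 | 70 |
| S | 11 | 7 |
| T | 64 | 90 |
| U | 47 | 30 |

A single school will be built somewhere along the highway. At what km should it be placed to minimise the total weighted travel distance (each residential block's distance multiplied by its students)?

x = 64

For a sum of weighted absolute distances on a line, the optimum is the weighted median (not the mean). Total weight W = 397; half-weight = 198.5.
Sort by position and accumulate weight:
  km 11 (S, w=7) → cum 7
  km 12 (P, w=50) → cum 57
  km 47 (U, w=30) → cum 87
  km 63 (R, w=70) → cum 157
  km 64 (T, w=90) → cum 247  ≥ 198.5 → median here
  km 66 (Q, w=150) → cum 397
Optimal location: km 64.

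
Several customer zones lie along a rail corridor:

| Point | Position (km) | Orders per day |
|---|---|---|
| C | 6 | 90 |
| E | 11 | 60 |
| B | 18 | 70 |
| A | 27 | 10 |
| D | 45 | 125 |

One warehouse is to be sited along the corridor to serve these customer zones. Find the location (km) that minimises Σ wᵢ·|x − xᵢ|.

For a sum of weighted absolute distances on a line, the optimum is the weighted median (not the mean). Total weight W = 355; half-weight = 177.5.
Sort by position and accumulate weight:
  km 6 (C, w=90) → cum 90
  km 11 (E, w=60) → cum 150
  km 18 (B, w=70) → cum 220  ≥ 177.5 → median here
  km 27 (A, w=10) → cum 230
  km 45 (D, w=125) → cum 355
Optimal location: km 18.

x = 18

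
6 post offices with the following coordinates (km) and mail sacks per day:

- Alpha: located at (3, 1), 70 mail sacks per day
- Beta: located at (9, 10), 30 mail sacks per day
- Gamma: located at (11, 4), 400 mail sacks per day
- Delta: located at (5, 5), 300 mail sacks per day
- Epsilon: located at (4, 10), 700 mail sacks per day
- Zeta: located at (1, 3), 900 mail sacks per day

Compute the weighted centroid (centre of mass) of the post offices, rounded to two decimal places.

(4.20, 5.49)

The minimiser of Σwᵢ‖p−pᵢ‖² is the weighted centroid p* = (Σwᵢpᵢ)/(Σwᵢ).
Σwᵢ = 2400.
Σwᵢxᵢ = 70·3 + 30·9 + 400·11 + 300·5 + 700·4 + 900·1 = 10080.
Σwᵢyᵢ = 70·1 + 30·10 + 400·4 + 300·5 + 700·10 + 900·3 = 13170.
x* = 10080/2400 = 4.20, y* = 13170/2400 = 5.49.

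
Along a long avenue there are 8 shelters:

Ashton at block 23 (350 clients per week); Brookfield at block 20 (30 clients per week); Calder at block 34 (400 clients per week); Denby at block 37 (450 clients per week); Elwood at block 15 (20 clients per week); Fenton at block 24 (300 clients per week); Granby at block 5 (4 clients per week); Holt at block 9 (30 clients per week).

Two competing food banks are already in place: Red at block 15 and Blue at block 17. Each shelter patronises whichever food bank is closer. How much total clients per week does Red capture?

54

The indifferent point is the midpoint (15+17)/2 = 16; shelters left of it (closer to Red at 15) go to Red, those right go to Blue.
  Granby at 5 (w=4) → Red
  Holt at 9 (w=30) → Red
  Elwood at 15 (w=20) → Red
  Brookfield at 20 (w=30) → Blue
  Ashton at 23 (w=350) → Blue
  Fenton at 24 (w=300) → Blue
  Calder at 34 (w=400) → Blue
  Denby at 37 (w=450) → Blue
Red captures 54; Blue captures 1530.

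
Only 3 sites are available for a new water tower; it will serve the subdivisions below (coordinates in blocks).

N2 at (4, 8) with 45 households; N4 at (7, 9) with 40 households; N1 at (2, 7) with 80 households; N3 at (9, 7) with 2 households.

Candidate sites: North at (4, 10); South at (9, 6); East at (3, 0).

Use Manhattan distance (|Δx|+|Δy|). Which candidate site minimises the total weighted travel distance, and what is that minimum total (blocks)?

Total weighted distance at each candidate:
  North (4, 10): total = 666
  South (9, 6): total = 1157
  East (3, 0): total = 1591
Minimum is at North with total 666 blocks.

North, total 666 blocks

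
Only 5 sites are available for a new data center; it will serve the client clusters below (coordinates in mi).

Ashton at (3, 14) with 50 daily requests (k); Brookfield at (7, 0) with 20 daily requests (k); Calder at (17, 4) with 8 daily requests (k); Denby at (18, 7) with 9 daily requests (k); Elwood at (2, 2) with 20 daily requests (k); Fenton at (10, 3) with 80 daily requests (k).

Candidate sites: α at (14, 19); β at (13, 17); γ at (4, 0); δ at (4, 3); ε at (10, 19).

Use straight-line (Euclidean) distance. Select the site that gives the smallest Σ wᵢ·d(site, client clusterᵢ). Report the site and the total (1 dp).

Total weighted distance at each candidate:
  α (14, 19): total = 2980.9
  β (13, 17): total = 2609.5
  γ (4, 0): total = 1604.7
  δ (4, 3): total = 1397.2
  ε (10, 19): total = 2732.8
Minimum is at δ with total 1397.2 mi.

δ, total 1397.2 mi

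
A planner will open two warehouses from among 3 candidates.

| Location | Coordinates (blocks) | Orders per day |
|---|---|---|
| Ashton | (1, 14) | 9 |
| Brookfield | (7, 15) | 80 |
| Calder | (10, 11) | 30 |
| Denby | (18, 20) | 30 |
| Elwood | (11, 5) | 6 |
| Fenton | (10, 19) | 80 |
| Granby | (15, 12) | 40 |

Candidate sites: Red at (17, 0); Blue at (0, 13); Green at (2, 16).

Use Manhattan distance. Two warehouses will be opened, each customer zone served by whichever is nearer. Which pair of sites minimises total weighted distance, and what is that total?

{Red, Green}, total 3003

Evaluate every pair (each demand assigned to the nearer of the two):
  {Red, Green}: total = 3003
  {Blue, Green}: total = 3092
  {Red, Blue}: total = 3634
Best pair: {Red, Green} with total 3003.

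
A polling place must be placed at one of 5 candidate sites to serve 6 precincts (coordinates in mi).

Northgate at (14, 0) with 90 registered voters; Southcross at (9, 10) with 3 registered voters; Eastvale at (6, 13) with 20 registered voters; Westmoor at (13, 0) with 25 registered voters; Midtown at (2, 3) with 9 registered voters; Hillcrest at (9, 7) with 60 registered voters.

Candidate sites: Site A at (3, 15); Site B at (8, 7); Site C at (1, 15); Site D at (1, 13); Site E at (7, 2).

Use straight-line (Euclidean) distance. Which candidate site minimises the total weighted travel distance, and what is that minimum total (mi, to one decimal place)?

Site B, total 1305.7 mi

Total weighted distance at each candidate:
  Site A (3, 15): total = 2928.7
  Site B (8, 7): total = 1305.7
  Site C (1, 15): total = 3189.9
  Site D (1, 13): total = 2913.0
  Site E (7, 2): total = 1428.0
Minimum is at Site B with total 1305.7 mi.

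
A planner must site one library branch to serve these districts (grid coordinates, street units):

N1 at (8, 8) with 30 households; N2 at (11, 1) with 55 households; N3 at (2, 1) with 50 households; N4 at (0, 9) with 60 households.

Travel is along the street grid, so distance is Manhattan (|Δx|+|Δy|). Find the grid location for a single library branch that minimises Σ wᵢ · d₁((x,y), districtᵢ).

(2, 1)

Manhattan distance separates: Σwᵢ(|x−xᵢ|+|y−yᵢ|) = Σwᵢ|x−xᵢ| + Σwᵢ|y−yᵢ|, so x and y are optimised independently as 1-D weighted medians.
Total weight W = 195; half = 97.5.
x-coordinate, sorted with cumulative weight:
  x=0 (N4, w=60) cum 60
  x=2 (N3, w=50) cum 110  ← median
  x=8 (N1, w=30) cum 140
  x=11 (N2, w=55) cum 195
⇒ x* = 2
y-coordinate, sorted with cumulative weight:
  y=1 (N2, w=55) cum 55
  y=1 (N3, w=50) cum 105  ← median
  y=8 (N1, w=30) cum 135
  y=9 (N4, w=60) cum 195
⇒ y* = 1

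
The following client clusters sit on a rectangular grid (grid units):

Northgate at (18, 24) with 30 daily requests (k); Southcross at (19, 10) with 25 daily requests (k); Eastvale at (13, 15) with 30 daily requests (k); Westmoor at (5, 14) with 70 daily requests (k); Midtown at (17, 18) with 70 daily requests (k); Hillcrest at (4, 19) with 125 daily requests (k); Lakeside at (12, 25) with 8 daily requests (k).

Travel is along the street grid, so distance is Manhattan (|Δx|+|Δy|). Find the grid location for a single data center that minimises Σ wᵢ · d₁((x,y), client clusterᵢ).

(5, 18)

Manhattan distance separates: Σwᵢ(|x−xᵢ|+|y−yᵢ|) = Σwᵢ|x−xᵢ| + Σwᵢ|y−yᵢ|, so x and y are optimised independently as 1-D weighted medians.
Total weight W = 358; half = 179.
x-coordinate, sorted with cumulative weight:
  x=4 (Hillcrest, w=125) cum 125
  x=5 (Westmoor, w=70) cum 195  ← median
  x=12 (Lakeside, w=8) cum 203
  x=13 (Eastvale, w=30) cum 233
  x=17 (Midtown, w=70) cum 303
  x=18 (Northgate, w=30) cum 333
  x=19 (Southcross, w=25) cum 358
⇒ x* = 5
y-coordinate, sorted with cumulative weight:
  y=10 (Southcross, w=25) cum 25
  y=14 (Westmoor, w=70) cum 95
  y=15 (Eastvale, w=30) cum 125
  y=18 (Midtown, w=70) cum 195  ← median
  y=19 (Hillcrest, w=125) cum 320
  y=24 (Northgate, w=30) cum 350
  y=25 (Lakeside, w=8) cum 358
⇒ y* = 18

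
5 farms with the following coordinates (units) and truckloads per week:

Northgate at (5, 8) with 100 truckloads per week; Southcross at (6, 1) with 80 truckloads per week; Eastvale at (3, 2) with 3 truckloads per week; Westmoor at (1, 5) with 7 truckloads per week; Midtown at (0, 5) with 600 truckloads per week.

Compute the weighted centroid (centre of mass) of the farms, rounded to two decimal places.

The minimiser of Σwᵢ‖p−pᵢ‖² is the weighted centroid p* = (Σwᵢpᵢ)/(Σwᵢ).
Σwᵢ = 790.
Σwᵢxᵢ = 100·5 + 80·6 + 3·3 + 7·1 + 600·0 = 996.
Σwᵢyᵢ = 100·8 + 80·1 + 3·2 + 7·5 + 600·5 = 3921.
x* = 996/790 = 1.26, y* = 3921/790 = 4.96.

(1.26, 4.96)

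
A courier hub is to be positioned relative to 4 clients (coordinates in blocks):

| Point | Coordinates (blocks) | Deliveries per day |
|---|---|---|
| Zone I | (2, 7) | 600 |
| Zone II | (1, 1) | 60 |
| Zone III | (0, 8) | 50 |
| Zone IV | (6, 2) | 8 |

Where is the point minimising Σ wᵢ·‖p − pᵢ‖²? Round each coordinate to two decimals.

(1.82, 6.51)

The minimiser of Σwᵢ‖p−pᵢ‖² is the weighted centroid p* = (Σwᵢpᵢ)/(Σwᵢ).
Σwᵢ = 718.
Σwᵢxᵢ = 600·2 + 60·1 + 50·0 + 8·6 = 1308.
Σwᵢyᵢ = 600·7 + 60·1 + 50·8 + 8·2 = 4676.
x* = 1308/718 = 1.82, y* = 4676/718 = 6.51.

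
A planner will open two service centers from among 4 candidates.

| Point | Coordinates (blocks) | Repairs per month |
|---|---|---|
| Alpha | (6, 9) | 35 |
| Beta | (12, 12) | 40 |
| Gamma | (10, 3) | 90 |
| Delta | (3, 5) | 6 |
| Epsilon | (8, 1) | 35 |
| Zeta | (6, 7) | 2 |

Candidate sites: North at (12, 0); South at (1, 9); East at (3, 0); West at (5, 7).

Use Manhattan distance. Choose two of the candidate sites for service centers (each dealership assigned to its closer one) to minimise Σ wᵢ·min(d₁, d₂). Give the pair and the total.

{North, West}, total 1236

Evaluate every pair (each demand assigned to the nearer of the two):
  {North, West}: total = 1236
  {North, South}: total = 1330
  {North, East}: total = 1575
  {East, West}: total = 1631
  {South, West}: total = 1736
  {South, East}: total = 1889
Best pair: {North, West} with total 1236.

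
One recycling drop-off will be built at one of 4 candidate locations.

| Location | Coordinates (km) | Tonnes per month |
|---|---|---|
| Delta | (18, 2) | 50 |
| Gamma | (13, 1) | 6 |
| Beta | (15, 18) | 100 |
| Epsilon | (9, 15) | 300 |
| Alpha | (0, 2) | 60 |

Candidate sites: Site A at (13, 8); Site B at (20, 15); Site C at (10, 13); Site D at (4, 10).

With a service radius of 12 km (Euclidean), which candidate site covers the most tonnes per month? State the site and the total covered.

Site A, covering 456

Coverage radius r = 12 km; a point is covered iff (Δx)²+(Δy)² ≤ 12² = 144.
  Site A (13, 8): covers {Delta, Gamma, Beta, Epsilon} → 456
  Site B (20, 15): covers {Beta, Epsilon} → 400
  Site C (10, 13): covers {Beta, Epsilon} → 400
  Site D (4, 10): covers {Epsilon, Alpha} → 360
Maximum coverage at Site A: 456 tonnes per month.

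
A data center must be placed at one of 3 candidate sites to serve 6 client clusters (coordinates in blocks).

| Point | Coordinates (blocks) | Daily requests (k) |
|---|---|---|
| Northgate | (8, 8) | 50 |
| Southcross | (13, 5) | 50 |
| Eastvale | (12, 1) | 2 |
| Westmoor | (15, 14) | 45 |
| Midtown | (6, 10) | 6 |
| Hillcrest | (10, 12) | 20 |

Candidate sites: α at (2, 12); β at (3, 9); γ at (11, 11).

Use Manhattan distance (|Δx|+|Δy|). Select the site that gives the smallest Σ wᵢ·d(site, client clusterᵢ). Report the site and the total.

Total weighted distance at each candidate:
  α (2, 12): total = 2313
  β (3, 9): total = 2023
  γ (11, 11): total = 1113
Minimum is at γ with total 1113 blocks.

γ, total 1113 blocks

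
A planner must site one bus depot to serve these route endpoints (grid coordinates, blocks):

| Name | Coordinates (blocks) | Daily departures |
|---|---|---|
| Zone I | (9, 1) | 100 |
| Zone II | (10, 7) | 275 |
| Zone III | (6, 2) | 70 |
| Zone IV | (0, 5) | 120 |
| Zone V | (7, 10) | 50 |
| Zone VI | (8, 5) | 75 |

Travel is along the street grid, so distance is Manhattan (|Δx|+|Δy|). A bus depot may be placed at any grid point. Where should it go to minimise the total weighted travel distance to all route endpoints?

Manhattan distance separates: Σwᵢ(|x−xᵢ|+|y−yᵢ|) = Σwᵢ|x−xᵢ| + Σwᵢ|y−yᵢ|, so x and y are optimised independently as 1-D weighted medians.
Total weight W = 690; half = 345.
x-coordinate, sorted with cumulative weight:
  x=0 (Zone IV, w=120) cum 120
  x=6 (Zone III, w=70) cum 190
  x=7 (Zone V, w=50) cum 240
  x=8 (Zone VI, w=75) cum 315
  x=9 (Zone I, w=100) cum 415  ← median
  x=10 (Zone II, w=275) cum 690
⇒ x* = 9
y-coordinate, sorted with cumulative weight:
  y=1 (Zone I, w=100) cum 100
  y=2 (Zone III, w=70) cum 170
  y=5 (Zone IV, w=120) cum 290
  y=5 (Zone VI, w=75) cum 365  ← median
  y=7 (Zone II, w=275) cum 640
  y=10 (Zone V, w=50) cum 690
⇒ y* = 5

(9, 5)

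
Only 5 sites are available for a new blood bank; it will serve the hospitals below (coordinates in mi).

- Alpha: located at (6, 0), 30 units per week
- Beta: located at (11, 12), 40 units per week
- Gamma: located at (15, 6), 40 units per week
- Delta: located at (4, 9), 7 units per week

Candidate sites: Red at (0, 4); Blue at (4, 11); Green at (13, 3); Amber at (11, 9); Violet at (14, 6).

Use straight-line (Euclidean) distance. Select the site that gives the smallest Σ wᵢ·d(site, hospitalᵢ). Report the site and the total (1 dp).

Amber, total 677.9 mi

Total weighted distance at each candidate:
  Red (0, 4): total = 1410.5
  Blue (4, 11): total = 1115.6
  Green (13, 3): total = 817.2
  Amber (11, 9): total = 677.9
  Violet (14, 6): total = 681.4
Minimum is at Amber with total 677.9 mi.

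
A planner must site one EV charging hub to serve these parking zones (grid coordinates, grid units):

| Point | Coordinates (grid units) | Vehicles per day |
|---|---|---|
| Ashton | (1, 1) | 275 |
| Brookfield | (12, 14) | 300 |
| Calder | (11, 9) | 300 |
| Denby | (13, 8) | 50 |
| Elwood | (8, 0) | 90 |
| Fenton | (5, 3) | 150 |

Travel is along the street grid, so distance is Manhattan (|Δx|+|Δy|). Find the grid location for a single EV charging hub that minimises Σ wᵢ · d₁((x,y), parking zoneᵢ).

Manhattan distance separates: Σwᵢ(|x−xᵢ|+|y−yᵢ|) = Σwᵢ|x−xᵢ| + Σwᵢ|y−yᵢ|, so x and y are optimised independently as 1-D weighted medians.
Total weight W = 1165; half = 582.5.
x-coordinate, sorted with cumulative weight:
  x=1 (Ashton, w=275) cum 275
  x=5 (Fenton, w=150) cum 425
  x=8 (Elwood, w=90) cum 515
  x=11 (Calder, w=300) cum 815  ← median
  x=12 (Brookfield, w=300) cum 1115
  x=13 (Denby, w=50) cum 1165
⇒ x* = 11
y-coordinate, sorted with cumulative weight:
  y=0 (Elwood, w=90) cum 90
  y=1 (Ashton, w=275) cum 365
  y=3 (Fenton, w=150) cum 515
  y=8 (Denby, w=50) cum 565
  y=9 (Calder, w=300) cum 865  ← median
  y=14 (Brookfield, w=300) cum 1165
⇒ y* = 9

(11, 9)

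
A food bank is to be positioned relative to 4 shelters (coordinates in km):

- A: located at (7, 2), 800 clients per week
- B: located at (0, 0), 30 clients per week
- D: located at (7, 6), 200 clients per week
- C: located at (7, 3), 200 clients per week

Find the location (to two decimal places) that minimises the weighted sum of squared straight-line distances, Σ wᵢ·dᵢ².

The minimiser of Σwᵢ‖p−pᵢ‖² is the weighted centroid p* = (Σwᵢpᵢ)/(Σwᵢ).
Σwᵢ = 1230.
Σwᵢxᵢ = 800·7 + 30·0 + 200·7 + 200·7 = 8400.
Σwᵢyᵢ = 800·2 + 30·0 + 200·6 + 200·3 = 3400.
x* = 8400/1230 = 6.83, y* = 3400/1230 = 2.76.

(6.83, 2.76)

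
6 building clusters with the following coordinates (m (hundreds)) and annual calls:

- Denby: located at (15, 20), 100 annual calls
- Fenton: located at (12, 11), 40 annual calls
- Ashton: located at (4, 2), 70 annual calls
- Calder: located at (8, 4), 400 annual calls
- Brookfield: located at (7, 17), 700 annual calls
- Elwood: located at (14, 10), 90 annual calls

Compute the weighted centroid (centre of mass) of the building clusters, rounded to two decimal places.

(8.30, 12.13)

The minimiser of Σwᵢ‖p−pᵢ‖² is the weighted centroid p* = (Σwᵢpᵢ)/(Σwᵢ).
Σwᵢ = 1400.
Σwᵢxᵢ = 100·15 + 40·12 + 70·4 + 400·8 + 700·7 + 90·14 = 11620.
Σwᵢyᵢ = 100·20 + 40·11 + 70·2 + 400·4 + 700·17 + 90·10 = 16980.
x* = 11620/1400 = 8.30, y* = 16980/1400 = 12.13.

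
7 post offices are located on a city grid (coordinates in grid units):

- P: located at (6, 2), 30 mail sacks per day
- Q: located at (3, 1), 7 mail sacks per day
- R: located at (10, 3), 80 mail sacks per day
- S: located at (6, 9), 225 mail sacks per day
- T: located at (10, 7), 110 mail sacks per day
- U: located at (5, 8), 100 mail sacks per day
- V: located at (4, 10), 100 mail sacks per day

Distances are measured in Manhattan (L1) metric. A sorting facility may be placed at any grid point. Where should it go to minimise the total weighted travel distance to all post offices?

Manhattan distance separates: Σwᵢ(|x−xᵢ|+|y−yᵢ|) = Σwᵢ|x−xᵢ| + Σwᵢ|y−yᵢ|, so x and y are optimised independently as 1-D weighted medians.
Total weight W = 652; half = 326.
x-coordinate, sorted with cumulative weight:
  x=3 (Q, w=7) cum 7
  x=4 (V, w=100) cum 107
  x=5 (U, w=100) cum 207
  x=6 (P, w=30) cum 237
  x=6 (S, w=225) cum 462  ← median
  x=10 (R, w=80) cum 542
  x=10 (T, w=110) cum 652
⇒ x* = 6
y-coordinate, sorted with cumulative weight:
  y=1 (Q, w=7) cum 7
  y=2 (P, w=30) cum 37
  y=3 (R, w=80) cum 117
  y=7 (T, w=110) cum 227
  y=8 (U, w=100) cum 327  ← median
  y=9 (S, w=225) cum 552
  y=10 (V, w=100) cum 652
⇒ y* = 8

(6, 8)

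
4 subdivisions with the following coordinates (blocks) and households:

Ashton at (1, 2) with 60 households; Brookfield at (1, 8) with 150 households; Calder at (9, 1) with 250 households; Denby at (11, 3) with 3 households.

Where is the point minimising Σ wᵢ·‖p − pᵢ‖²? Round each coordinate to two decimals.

The minimiser of Σwᵢ‖p−pᵢ‖² is the weighted centroid p* = (Σwᵢpᵢ)/(Σwᵢ).
Σwᵢ = 463.
Σwᵢxᵢ = 60·1 + 150·1 + 250·9 + 3·11 = 2493.
Σwᵢyᵢ = 60·2 + 150·8 + 250·1 + 3·3 = 1579.
x* = 2493/463 = 5.38, y* = 1579/463 = 3.41.

(5.38, 3.41)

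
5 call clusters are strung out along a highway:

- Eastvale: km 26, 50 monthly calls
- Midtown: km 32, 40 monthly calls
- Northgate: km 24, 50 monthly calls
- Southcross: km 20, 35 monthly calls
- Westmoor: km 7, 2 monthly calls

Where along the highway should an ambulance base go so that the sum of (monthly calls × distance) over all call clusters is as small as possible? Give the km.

x = 26

For a sum of weighted absolute distances on a line, the optimum is the weighted median (not the mean). Total weight W = 177; half-weight = 88.5.
Sort by position and accumulate weight:
  km 7 (Westmoor, w=2) → cum 2
  km 20 (Southcross, w=35) → cum 37
  km 24 (Northgate, w=50) → cum 87
  km 26 (Eastvale, w=50) → cum 137  ≥ 88.5 → median here
  km 32 (Midtown, w=40) → cum 177
Optimal location: km 26.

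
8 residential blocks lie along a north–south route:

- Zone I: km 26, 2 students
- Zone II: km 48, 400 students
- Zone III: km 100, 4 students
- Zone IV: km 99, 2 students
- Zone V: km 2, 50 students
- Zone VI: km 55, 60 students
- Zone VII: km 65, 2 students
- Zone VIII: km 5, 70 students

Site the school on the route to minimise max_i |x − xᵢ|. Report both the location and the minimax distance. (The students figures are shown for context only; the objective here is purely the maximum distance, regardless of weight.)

The 1-center on a line is the midpoint of the two extreme points: leftmost at 2, rightmost at 100.
Optimal location = (2 + 100)/2 = 51; maximum distance = (100 − 2)/2 = 49.

location 51, max distance 49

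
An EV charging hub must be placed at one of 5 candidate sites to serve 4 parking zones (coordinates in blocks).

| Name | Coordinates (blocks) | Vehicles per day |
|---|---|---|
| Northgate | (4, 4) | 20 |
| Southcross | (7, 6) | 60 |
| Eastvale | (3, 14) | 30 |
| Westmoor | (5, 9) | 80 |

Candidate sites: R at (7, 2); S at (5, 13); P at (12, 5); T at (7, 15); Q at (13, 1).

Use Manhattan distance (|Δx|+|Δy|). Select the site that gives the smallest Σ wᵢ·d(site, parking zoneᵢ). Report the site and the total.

S, total 1150 blocks

Total weighted distance at each candidate:
  R (7, 2): total = 1540
  S (5, 13): total = 1150
  P (12, 5): total = 1960
  T (7, 15): total = 1610
  Q (13, 1): total = 2870
Minimum is at S with total 1150 blocks.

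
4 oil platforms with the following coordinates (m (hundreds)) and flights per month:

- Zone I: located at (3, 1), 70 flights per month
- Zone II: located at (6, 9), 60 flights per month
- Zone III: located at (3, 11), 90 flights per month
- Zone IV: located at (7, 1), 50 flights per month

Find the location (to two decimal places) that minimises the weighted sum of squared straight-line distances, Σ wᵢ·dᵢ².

(4.41, 6.11)

The minimiser of Σwᵢ‖p−pᵢ‖² is the weighted centroid p* = (Σwᵢpᵢ)/(Σwᵢ).
Σwᵢ = 270.
Σwᵢxᵢ = 70·3 + 60·6 + 90·3 + 50·7 = 1190.
Σwᵢyᵢ = 70·1 + 60·9 + 90·11 + 50·1 = 1650.
x* = 1190/270 = 4.41, y* = 1650/270 = 6.11.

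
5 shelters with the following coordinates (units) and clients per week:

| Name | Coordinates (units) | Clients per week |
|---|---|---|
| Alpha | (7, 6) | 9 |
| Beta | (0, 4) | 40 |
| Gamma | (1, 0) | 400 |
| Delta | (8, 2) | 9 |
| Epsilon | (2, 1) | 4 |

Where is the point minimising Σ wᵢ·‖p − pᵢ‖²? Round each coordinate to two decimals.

(1.18, 0.51)

The minimiser of Σwᵢ‖p−pᵢ‖² is the weighted centroid p* = (Σwᵢpᵢ)/(Σwᵢ).
Σwᵢ = 462.
Σwᵢxᵢ = 9·7 + 40·0 + 400·1 + 9·8 + 4·2 = 543.
Σwᵢyᵢ = 9·6 + 40·4 + 400·0 + 9·2 + 4·1 = 236.
x* = 543/462 = 1.18, y* = 236/462 = 0.51.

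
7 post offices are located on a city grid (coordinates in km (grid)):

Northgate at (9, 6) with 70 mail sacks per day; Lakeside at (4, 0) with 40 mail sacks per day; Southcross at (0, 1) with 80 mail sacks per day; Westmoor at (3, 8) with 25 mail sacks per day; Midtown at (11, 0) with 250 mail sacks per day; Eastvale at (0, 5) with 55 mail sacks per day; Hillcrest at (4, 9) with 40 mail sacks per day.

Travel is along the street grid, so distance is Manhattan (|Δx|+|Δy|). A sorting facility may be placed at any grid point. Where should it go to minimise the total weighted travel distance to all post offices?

Manhattan distance separates: Σwᵢ(|x−xᵢ|+|y−yᵢ|) = Σwᵢ|x−xᵢ| + Σwᵢ|y−yᵢ|, so x and y are optimised independently as 1-D weighted medians.
Total weight W = 560; half = 280.
x-coordinate, sorted with cumulative weight:
  x=0 (Southcross, w=80) cum 80
  x=0 (Eastvale, w=55) cum 135
  x=3 (Westmoor, w=25) cum 160
  x=4 (Lakeside, w=40) cum 200
  x=4 (Hillcrest, w=40) cum 240
  x=9 (Northgate, w=70) cum 310  ← median
  x=11 (Midtown, w=250) cum 560
⇒ x* = 9
y-coordinate, sorted with cumulative weight:
  y=0 (Lakeside, w=40) cum 40
  y=0 (Midtown, w=250) cum 290  ← median
  y=1 (Southcross, w=80) cum 370
  y=5 (Eastvale, w=55) cum 425
  y=6 (Northgate, w=70) cum 495
  y=8 (Westmoor, w=25) cum 520
  y=9 (Hillcrest, w=40) cum 560
⇒ y* = 0

(9, 0)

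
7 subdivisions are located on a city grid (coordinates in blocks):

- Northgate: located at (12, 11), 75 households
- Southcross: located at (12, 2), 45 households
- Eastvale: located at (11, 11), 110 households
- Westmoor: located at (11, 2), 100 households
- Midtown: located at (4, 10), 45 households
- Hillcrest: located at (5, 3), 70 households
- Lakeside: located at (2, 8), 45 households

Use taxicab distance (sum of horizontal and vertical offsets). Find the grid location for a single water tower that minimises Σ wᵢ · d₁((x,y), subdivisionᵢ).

Manhattan distance separates: Σwᵢ(|x−xᵢ|+|y−yᵢ|) = Σwᵢ|x−xᵢ| + Σwᵢ|y−yᵢ|, so x and y are optimised independently as 1-D weighted medians.
Total weight W = 490; half = 245.
x-coordinate, sorted with cumulative weight:
  x=2 (Lakeside, w=45) cum 45
  x=4 (Midtown, w=45) cum 90
  x=5 (Hillcrest, w=70) cum 160
  x=11 (Eastvale, w=110) cum 270  ← median
  x=11 (Westmoor, w=100) cum 370
  x=12 (Northgate, w=75) cum 445
  x=12 (Southcross, w=45) cum 490
⇒ x* = 11
y-coordinate, sorted with cumulative weight:
  y=2 (Southcross, w=45) cum 45
  y=2 (Westmoor, w=100) cum 145
  y=3 (Hillcrest, w=70) cum 215
  y=8 (Lakeside, w=45) cum 260  ← median
  y=10 (Midtown, w=45) cum 305
  y=11 (Northgate, w=75) cum 380
  y=11 (Eastvale, w=110) cum 490
⇒ y* = 8

(11, 8)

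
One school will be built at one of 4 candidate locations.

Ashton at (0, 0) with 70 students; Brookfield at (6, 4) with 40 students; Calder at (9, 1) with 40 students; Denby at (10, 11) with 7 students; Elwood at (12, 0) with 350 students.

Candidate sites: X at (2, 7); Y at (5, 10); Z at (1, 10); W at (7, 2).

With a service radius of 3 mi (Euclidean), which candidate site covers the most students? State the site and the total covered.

W, covering 80

Coverage radius r = 3 mi; a point is covered iff (Δx)²+(Δy)² ≤ 3² = 9.
  X (2, 7): covers {none} → 0
  Y (5, 10): covers {none} → 0
  Z (1, 10): covers {none} → 0
  W (7, 2): covers {Brookfield, Calder} → 80
Maximum coverage at W: 80 students.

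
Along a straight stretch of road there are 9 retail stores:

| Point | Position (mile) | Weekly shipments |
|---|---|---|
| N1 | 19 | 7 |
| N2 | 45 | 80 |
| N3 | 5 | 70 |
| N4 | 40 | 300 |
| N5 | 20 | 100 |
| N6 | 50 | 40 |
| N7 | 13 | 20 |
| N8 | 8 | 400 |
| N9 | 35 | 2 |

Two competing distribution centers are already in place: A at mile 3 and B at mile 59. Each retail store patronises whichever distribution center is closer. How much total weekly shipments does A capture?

597

The indifferent point is the midpoint (3+59)/2 = 31; retail stores left of it (closer to A at 3) go to A, those right go to B.
  N3 at 5 (w=70) → A
  N8 at 8 (w=400) → A
  N7 at 13 (w=20) → A
  N1 at 19 (w=7) → A
  N5 at 20 (w=100) → A
  N9 at 35 (w=2) → B
  N4 at 40 (w=300) → B
  N2 at 45 (w=80) → B
  N6 at 50 (w=40) → B
A captures 597; B captures 422.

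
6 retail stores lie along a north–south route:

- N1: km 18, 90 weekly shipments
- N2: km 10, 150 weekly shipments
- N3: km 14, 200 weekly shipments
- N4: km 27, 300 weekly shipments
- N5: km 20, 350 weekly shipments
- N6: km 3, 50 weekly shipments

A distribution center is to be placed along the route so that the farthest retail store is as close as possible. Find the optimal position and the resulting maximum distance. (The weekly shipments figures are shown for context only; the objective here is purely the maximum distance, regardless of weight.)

location 15, max distance 12

The 1-center on a line is the midpoint of the two extreme points: leftmost at 3, rightmost at 27.
Optimal location = (3 + 27)/2 = 15; maximum distance = (27 − 3)/2 = 12.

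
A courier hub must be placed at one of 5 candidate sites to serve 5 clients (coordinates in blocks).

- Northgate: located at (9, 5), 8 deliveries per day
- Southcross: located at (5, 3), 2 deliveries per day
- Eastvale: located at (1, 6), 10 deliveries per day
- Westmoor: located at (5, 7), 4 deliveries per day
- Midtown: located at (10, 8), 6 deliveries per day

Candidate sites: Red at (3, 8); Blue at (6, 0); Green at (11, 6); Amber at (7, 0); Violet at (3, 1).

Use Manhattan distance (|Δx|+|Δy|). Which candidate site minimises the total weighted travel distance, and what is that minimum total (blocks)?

Red, total 180 blocks

Total weighted distance at each candidate:
  Red (3, 8): total = 180
  Blue (6, 0): total = 286
  Green (11, 6): total = 188
  Amber (7, 0): total = 288
  Violet (3, 1): total = 274
Minimum is at Red with total 180 blocks.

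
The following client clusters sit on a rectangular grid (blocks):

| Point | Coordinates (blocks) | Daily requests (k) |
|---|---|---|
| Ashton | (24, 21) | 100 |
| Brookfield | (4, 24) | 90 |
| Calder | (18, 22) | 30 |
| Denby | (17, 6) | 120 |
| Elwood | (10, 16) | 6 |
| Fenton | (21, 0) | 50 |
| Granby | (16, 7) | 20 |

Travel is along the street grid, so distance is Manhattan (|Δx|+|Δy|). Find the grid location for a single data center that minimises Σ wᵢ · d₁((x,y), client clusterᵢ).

(17, 21)

Manhattan distance separates: Σwᵢ(|x−xᵢ|+|y−yᵢ|) = Σwᵢ|x−xᵢ| + Σwᵢ|y−yᵢ|, so x and y are optimised independently as 1-D weighted medians.
Total weight W = 416; half = 208.
x-coordinate, sorted with cumulative weight:
  x=4 (Brookfield, w=90) cum 90
  x=10 (Elwood, w=6) cum 96
  x=16 (Granby, w=20) cum 116
  x=17 (Denby, w=120) cum 236  ← median
  x=18 (Calder, w=30) cum 266
  x=21 (Fenton, w=50) cum 316
  x=24 (Ashton, w=100) cum 416
⇒ x* = 17
y-coordinate, sorted with cumulative weight:
  y=0 (Fenton, w=50) cum 50
  y=6 (Denby, w=120) cum 170
  y=7 (Granby, w=20) cum 190
  y=16 (Elwood, w=6) cum 196
  y=21 (Ashton, w=100) cum 296  ← median
  y=22 (Calder, w=30) cum 326
  y=24 (Brookfield, w=90) cum 416
⇒ y* = 21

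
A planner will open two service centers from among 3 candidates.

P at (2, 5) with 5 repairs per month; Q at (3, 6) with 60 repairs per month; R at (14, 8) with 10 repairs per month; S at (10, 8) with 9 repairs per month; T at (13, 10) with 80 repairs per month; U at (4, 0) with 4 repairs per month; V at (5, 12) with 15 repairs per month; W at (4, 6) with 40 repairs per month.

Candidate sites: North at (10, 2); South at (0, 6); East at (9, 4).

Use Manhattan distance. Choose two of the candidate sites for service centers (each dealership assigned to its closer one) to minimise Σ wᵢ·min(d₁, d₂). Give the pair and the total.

{South, East}, total 1491

Evaluate every pair (each demand assigned to the nearer of the two):
  {South, East}: total = 1491
  {North, South}: total = 1586
  {North, East}: total = 1947
Best pair: {South, East} with total 1491.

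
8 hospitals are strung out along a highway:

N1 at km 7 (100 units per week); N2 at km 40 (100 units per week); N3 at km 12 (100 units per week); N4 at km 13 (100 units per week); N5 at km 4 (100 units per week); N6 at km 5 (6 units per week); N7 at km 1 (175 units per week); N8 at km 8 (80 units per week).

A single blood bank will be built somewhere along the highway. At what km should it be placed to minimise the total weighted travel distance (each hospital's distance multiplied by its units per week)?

For a sum of weighted absolute distances on a line, the optimum is the weighted median (not the mean). Total weight W = 761; half-weight = 380.5.
Sort by position and accumulate weight:
  km 1 (N7, w=175) → cum 175
  km 4 (N5, w=100) → cum 275
  km 5 (N6, w=6) → cum 281
  km 7 (N1, w=100) → cum 381  ≥ 380.5 → median here
  km 8 (N8, w=80) → cum 461
  km 12 (N3, w=100) → cum 561
  km 13 (N4, w=100) → cum 661
  km 40 (N2, w=100) → cum 761
Optimal location: km 7.

x = 7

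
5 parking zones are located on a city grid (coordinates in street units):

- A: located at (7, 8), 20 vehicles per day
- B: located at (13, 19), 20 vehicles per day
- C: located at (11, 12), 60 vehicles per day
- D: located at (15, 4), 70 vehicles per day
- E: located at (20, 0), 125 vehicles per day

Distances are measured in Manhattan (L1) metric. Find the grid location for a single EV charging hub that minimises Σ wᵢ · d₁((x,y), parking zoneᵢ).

(15, 4)

Manhattan distance separates: Σwᵢ(|x−xᵢ|+|y−yᵢ|) = Σwᵢ|x−xᵢ| + Σwᵢ|y−yᵢ|, so x and y are optimised independently as 1-D weighted medians.
Total weight W = 295; half = 147.5.
x-coordinate, sorted with cumulative weight:
  x=7 (A, w=20) cum 20
  x=11 (C, w=60) cum 80
  x=13 (B, w=20) cum 100
  x=15 (D, w=70) cum 170  ← median
  x=20 (E, w=125) cum 295
⇒ x* = 15
y-coordinate, sorted with cumulative weight:
  y=0 (E, w=125) cum 125
  y=4 (D, w=70) cum 195  ← median
  y=8 (A, w=20) cum 215
  y=12 (C, w=60) cum 275
  y=19 (B, w=20) cum 295
⇒ y* = 4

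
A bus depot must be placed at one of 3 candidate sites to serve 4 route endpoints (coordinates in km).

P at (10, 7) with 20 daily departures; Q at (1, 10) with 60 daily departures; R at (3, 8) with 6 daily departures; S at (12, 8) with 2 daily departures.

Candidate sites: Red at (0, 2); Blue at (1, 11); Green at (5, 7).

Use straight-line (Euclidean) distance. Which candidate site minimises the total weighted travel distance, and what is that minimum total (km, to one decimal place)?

Blue, total 301.4 km

Total weighted distance at each candidate:
  Red (0, 2): total = 774.4
  Blue (1, 11): total = 301.4
  Green (5, 7): total = 427.6
Minimum is at Blue with total 301.4 km.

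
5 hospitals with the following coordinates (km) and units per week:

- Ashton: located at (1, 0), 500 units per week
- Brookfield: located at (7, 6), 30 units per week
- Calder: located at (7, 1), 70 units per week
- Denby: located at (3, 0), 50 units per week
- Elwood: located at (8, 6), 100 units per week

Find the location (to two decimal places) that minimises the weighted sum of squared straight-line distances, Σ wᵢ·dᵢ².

The minimiser of Σwᵢ‖p−pᵢ‖² is the weighted centroid p* = (Σwᵢpᵢ)/(Σwᵢ).
Σwᵢ = 750.
Σwᵢxᵢ = 500·1 + 30·7 + 70·7 + 50·3 + 100·8 = 2150.
Σwᵢyᵢ = 500·0 + 30·6 + 70·1 + 50·0 + 100·6 = 850.
x* = 2150/750 = 2.87, y* = 850/750 = 1.13.

(2.87, 1.13)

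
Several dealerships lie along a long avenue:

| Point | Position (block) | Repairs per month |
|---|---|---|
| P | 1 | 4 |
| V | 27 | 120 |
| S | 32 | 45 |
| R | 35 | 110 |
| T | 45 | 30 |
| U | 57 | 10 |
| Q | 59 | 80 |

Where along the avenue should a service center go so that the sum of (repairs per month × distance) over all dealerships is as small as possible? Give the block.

x = 35

For a sum of weighted absolute distances on a line, the optimum is the weighted median (not the mean). Total weight W = 399; half-weight = 199.5.
Sort by position and accumulate weight:
  block 1 (P, w=4) → cum 4
  block 27 (V, w=120) → cum 124
  block 32 (S, w=45) → cum 169
  block 35 (R, w=110) → cum 279  ≥ 199.5 → median here
  block 45 (T, w=30) → cum 309
  block 57 (U, w=10) → cum 319
  block 59 (Q, w=80) → cum 399
Optimal location: block 35.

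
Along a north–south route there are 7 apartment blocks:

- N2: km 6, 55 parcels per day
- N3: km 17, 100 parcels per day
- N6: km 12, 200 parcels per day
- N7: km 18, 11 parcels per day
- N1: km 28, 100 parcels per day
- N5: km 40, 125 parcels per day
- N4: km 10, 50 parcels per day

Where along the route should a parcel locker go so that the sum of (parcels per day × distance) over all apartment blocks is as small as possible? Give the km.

x = 17

For a sum of weighted absolute distances on a line, the optimum is the weighted median (not the mean). Total weight W = 641; half-weight = 320.5.
Sort by position and accumulate weight:
  km 6 (N2, w=55) → cum 55
  km 10 (N4, w=50) → cum 105
  km 12 (N6, w=200) → cum 305
  km 17 (N3, w=100) → cum 405  ≥ 320.5 → median here
  km 18 (N7, w=11) → cum 416
  km 28 (N1, w=100) → cum 516
  km 40 (N5, w=125) → cum 641
Optimal location: km 17.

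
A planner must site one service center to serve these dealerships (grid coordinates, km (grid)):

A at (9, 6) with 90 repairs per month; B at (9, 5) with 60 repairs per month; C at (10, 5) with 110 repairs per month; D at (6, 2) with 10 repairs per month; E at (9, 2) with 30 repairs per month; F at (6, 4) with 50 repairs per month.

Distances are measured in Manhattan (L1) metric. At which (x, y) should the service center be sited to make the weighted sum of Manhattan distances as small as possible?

(9, 5)

Manhattan distance separates: Σwᵢ(|x−xᵢ|+|y−yᵢ|) = Σwᵢ|x−xᵢ| + Σwᵢ|y−yᵢ|, so x and y are optimised independently as 1-D weighted medians.
Total weight W = 350; half = 175.
x-coordinate, sorted with cumulative weight:
  x=6 (D, w=10) cum 10
  x=6 (F, w=50) cum 60
  x=9 (A, w=90) cum 150
  x=9 (B, w=60) cum 210  ← median
  x=9 (E, w=30) cum 240
  x=10 (C, w=110) cum 350
⇒ x* = 9
y-coordinate, sorted with cumulative weight:
  y=2 (D, w=10) cum 10
  y=2 (E, w=30) cum 40
  y=4 (F, w=50) cum 90
  y=5 (B, w=60) cum 150
  y=5 (C, w=110) cum 260  ← median
  y=6 (A, w=90) cum 350
⇒ y* = 5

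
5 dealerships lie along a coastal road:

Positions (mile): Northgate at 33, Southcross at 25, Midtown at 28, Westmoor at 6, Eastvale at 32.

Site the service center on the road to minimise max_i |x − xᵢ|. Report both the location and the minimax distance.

location 19.5, max distance 13.5

The 1-center on a line is the midpoint of the two extreme points: leftmost at 6, rightmost at 33.
Optimal location = (6 + 33)/2 = 19.5; maximum distance = (33 − 6)/2 = 13.5.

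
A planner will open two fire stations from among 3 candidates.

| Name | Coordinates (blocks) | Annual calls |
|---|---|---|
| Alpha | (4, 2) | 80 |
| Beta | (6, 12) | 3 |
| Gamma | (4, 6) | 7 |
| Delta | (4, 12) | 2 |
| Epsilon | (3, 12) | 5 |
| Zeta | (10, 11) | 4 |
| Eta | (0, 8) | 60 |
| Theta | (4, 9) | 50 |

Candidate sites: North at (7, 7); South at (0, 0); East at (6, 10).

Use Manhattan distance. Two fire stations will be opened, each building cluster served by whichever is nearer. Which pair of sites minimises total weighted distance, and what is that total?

{South, East}, total 1211

Evaluate every pair (each demand assigned to the nearer of the two):
  {South, East}: total = 1211
  {North, South}: total = 1345
  {North, East}: total = 1357
Best pair: {South, East} with total 1211.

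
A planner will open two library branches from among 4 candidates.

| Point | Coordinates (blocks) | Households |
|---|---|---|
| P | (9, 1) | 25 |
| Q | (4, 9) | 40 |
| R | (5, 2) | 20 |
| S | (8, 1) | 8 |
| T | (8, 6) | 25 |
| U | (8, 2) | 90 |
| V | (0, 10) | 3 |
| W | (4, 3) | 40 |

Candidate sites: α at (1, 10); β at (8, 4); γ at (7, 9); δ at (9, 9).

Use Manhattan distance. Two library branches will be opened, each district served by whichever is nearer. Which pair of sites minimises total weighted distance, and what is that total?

Evaluate every pair (each demand assigned to the nearer of the two):
  {β, γ}: total = 798
  {α, β}: total = 817
  {β, δ}: total = 884
  {γ, δ}: total = 1776
  {α, γ}: total = 1805
  {α, δ}: total = 1875
Best pair: {β, γ} with total 798.

{β, γ}, total 798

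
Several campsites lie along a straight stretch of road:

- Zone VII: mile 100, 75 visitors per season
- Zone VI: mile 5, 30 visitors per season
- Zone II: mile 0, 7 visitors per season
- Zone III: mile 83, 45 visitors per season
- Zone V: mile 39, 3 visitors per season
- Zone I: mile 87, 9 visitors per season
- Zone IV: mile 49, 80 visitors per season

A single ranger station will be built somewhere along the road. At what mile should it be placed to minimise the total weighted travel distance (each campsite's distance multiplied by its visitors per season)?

x = 83

For a sum of weighted absolute distances on a line, the optimum is the weighted median (not the mean). Total weight W = 249; half-weight = 124.5.
Sort by position and accumulate weight:
  mile 0 (Zone II, w=7) → cum 7
  mile 5 (Zone VI, w=30) → cum 37
  mile 39 (Zone V, w=3) → cum 40
  mile 49 (Zone IV, w=80) → cum 120
  mile 83 (Zone III, w=45) → cum 165  ≥ 124.5 → median here
  mile 87 (Zone I, w=9) → cum 174
  mile 100 (Zone VII, w=75) → cum 249
Optimal location: mile 83.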